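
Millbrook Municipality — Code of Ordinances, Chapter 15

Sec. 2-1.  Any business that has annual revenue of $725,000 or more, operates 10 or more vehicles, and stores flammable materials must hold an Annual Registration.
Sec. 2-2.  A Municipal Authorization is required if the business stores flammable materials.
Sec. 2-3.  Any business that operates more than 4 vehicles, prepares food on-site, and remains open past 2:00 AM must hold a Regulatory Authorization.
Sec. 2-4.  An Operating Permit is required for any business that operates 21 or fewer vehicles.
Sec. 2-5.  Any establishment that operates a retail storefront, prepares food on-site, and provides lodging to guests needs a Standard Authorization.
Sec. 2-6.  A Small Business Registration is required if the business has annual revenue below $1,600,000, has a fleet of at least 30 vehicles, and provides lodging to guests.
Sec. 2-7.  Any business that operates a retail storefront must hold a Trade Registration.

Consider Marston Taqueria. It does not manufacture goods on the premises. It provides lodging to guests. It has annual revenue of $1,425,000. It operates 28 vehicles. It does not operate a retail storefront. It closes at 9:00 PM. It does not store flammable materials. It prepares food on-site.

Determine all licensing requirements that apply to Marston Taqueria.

Sec. 2-1. revenue $1,425,000 ≥ $725,000; vehicles 28 ≥ 10; does not store flammable materials → Annual Registration not required.
Sec. 2-2. does not store flammable materials → Municipal Authorization not required.
Sec. 2-3. vehicles 28 > 4; prepares food on-site; closes 9:00 PM, at/before 2:00 AM → Regulatory Authorization not required.
Sec. 2-4. vehicles 28 > 21 → Operating Permit not required.
Sec. 2-5. does not operate a retail storefront; prepares food on-site; provides lodging to guests → Standard Authorization not required.
Sec. 2-6. revenue $1,425,000 < $1,600,000; vehicles 28 < 30; provides lodging to guests → Small Business Registration not required.
Sec. 2-7. does not operate a retail storefront → Trade Registration not required.

None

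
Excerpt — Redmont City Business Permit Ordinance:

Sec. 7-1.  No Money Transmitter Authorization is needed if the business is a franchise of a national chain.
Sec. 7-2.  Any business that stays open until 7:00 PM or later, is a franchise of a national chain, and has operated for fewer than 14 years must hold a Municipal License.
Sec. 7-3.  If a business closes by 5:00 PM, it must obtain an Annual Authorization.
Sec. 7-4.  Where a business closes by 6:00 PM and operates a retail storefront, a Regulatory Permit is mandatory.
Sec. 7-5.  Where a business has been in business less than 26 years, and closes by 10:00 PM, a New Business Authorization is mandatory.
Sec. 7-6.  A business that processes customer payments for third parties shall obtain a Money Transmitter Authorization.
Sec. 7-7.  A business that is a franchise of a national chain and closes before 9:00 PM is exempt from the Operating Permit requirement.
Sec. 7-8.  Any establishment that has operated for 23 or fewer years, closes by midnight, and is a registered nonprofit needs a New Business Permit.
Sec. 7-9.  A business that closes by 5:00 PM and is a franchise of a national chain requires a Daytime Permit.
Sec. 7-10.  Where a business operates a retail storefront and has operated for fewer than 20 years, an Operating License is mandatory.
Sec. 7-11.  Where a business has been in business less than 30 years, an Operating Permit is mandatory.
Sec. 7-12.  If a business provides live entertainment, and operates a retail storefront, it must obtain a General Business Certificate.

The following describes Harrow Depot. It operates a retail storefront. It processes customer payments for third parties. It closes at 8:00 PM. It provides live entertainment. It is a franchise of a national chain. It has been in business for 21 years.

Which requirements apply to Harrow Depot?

Sec. 7-1. is a franchise of a national chain → exempt from Money Transmitter Authorization.
Sec. 7-2. closes 8:00 PM, after 7:00 PM; is a franchise of a national chain; years in business 21 ≥ 14 → Municipal License not required.
Sec. 7-3. closes 8:00 PM, after 5:00 PM → Annual Authorization not required.
Sec. 7-4. closes 8:00 PM, after 6:00 PM; operates a retail storefront → Regulatory Permit not required.
Sec. 7-5. years in business 21 < 26; closes 8:00 PM, at/before 10:00 PM → New Business Authorization required.
Sec. 7-6. processes customer payments for third parties → Money Transmitter Authorization required.
Sec. 7-7. is a franchise of a national chain; closes 8:00 PM, at/before 9:00 PM → exempt from Operating Permit.
Sec. 7-8. years in business 21 ≤ 23; closes 8:00 PM, at/before midnight; is a franchise of a national chain (not: is a registered nonprofit) → New Business Permit not required.
Sec. 7-9. closes 8:00 PM, after 5:00 PM; is a franchise of a national chain → Daytime Permit not required.
Sec. 7-10. operates a retail storefront; years in business 21 ≥ 20 → Operating License not required.
Sec. 7-11. years in business 21 < 30 → Operating Permit required.
Sec. 7-12. provides live entertainment; operates a retail storefront → General Business Certificate required.

General Business Certificate, New Business Authorization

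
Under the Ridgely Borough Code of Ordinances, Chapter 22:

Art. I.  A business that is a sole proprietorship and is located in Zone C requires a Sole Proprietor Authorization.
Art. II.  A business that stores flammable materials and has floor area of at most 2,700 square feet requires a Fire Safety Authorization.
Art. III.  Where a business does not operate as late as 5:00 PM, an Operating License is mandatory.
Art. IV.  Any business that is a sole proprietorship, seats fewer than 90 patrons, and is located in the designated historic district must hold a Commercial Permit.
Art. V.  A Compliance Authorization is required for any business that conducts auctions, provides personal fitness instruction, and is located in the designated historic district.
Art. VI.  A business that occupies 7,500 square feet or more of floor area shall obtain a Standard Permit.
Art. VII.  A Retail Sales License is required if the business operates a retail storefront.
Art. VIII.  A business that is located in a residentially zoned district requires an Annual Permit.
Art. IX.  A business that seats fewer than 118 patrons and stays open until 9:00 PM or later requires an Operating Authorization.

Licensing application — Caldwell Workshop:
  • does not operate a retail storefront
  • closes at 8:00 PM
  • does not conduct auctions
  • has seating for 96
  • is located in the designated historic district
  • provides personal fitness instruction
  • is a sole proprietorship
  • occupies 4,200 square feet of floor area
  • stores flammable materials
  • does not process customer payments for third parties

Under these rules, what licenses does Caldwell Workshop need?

Art. I. is a sole proprietorship; is located in the designated historic district (not: is located in Zone C) → Sole Proprietor Authorization not required.
Art. II. stores flammable materials; floor area 4,200 square feet > 2,700 square feet → Fire Safety Authorization not required.
Art. III. closes 8:00 PM, after 5:00 PM → Operating License not required.
Art. IV. is a sole proprietorship; seating 96 ≥ 90; is located in the designated historic district → Commercial Permit not required.
Art. V. does not conduct auctions; provides personal fitness instruction; is located in the designated historic district → Compliance Authorization not required.
Art. VI. floor area 4,200 square feet < 7,500 square feet → Standard Permit not required.
Art. VII. does not operate a retail storefront → Retail Sales License not required.
Art. VIII. is located in the designated historic district (not: is located in a residentially zoned district) → Annual Permit not required.
Art. IX. seating 96 < 118; closes 8:00 PM, at/before 9:00 PM → Operating Authorization not required.

None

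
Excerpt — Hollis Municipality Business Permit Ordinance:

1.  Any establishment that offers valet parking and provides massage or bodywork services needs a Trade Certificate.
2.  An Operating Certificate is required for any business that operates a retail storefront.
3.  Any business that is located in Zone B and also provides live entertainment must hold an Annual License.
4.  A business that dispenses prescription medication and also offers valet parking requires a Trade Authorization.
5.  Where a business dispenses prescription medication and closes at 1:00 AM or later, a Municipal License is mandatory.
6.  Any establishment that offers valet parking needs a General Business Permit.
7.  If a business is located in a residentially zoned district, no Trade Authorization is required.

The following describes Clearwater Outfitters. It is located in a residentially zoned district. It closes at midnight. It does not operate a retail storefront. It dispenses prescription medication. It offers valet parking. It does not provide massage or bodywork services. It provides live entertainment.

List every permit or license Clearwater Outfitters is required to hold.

General Business Permit

1. offers valet parking; does not provide massage or bodywork services → Trade Certificate not required.
2. does not operate a retail storefront → Operating Certificate not required.
3. is located in a residentially zoned district (not: is located in Zone B); provides live entertainment → Annual License not required.
4. dispenses prescription medication; offers valet parking → Trade Authorization required.
5. dispenses prescription medication; closes midnight, at/before 1:00 AM → Municipal License not required.
6. offers valet parking → General Business Permit required.
7. is located in a residentially zoned district → exempt from Trade Authorization.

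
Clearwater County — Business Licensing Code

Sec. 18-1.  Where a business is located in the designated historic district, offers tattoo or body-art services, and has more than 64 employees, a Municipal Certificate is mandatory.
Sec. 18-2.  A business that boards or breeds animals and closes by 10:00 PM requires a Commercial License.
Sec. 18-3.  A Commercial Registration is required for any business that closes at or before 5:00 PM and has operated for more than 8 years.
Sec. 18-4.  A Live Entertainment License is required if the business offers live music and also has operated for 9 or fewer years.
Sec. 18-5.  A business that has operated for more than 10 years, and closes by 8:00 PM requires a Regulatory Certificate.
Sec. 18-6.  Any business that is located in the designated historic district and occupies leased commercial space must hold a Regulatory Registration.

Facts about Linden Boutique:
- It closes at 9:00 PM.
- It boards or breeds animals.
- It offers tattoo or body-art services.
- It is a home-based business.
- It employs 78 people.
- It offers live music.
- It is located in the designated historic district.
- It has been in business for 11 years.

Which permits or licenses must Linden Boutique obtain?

Sec. 18-1. is located in the designated historic district; offers tattoo or body-art services; employees 78 > 64 → Municipal Certificate required.
Sec. 18-2. boards or breeds animals; closes 9:00 PM, at/before 10:00 PM → Commercial License required.
Sec. 18-3. closes 9:00 PM, after 5:00 PM; years in business 11 > 8 → Commercial Registration not required.
Sec. 18-4. offers live music; years in business 11 > 9 → Live Entertainment License not required.
Sec. 18-5. years in business 11 > 10; closes 9:00 PM, after 8:00 PM → Regulatory Certificate not required.
Sec. 18-6. is located in the designated historic district; is a home-based business (not: occupies leased commercial space) → Regulatory Registration not required.

Commercial License, Municipal Certificate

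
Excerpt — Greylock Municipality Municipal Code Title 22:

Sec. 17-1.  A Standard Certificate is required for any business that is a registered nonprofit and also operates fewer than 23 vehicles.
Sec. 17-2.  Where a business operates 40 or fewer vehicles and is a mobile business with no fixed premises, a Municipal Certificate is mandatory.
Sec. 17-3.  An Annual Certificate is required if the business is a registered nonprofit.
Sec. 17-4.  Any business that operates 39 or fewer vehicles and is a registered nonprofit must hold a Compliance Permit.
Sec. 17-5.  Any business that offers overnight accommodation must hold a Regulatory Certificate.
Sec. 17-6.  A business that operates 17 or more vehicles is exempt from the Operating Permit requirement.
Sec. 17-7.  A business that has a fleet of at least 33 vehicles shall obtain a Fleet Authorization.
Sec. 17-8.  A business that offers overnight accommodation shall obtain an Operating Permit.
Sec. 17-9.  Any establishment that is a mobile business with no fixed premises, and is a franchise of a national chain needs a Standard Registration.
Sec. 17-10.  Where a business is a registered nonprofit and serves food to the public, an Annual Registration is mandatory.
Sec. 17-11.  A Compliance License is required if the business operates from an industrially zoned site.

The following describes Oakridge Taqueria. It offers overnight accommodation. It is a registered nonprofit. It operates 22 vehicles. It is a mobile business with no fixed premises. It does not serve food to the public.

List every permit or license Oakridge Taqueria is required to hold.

Sec. 17-1. is a registered nonprofit; vehicles 22 < 23 → Standard Certificate required.
Sec. 17-2. vehicles 22 ≤ 40; is a mobile business with no fixed premises → Municipal Certificate required.
Sec. 17-3. is a registered nonprofit → Annual Certificate required.
Sec. 17-4. vehicles 22 ≤ 39; is a registered nonprofit → Compliance Permit required.
Sec. 17-5. offers overnight accommodation → Regulatory Certificate required.
Sec. 17-6. vehicles 22 ≥ 17 → exempt from Operating Permit.
Sec. 17-7. vehicles 22 < 33 → Fleet Authorization not required.
Sec. 17-8. offers overnight accommodation → Operating Permit required.
Sec. 17-9. is a mobile business with no fixed premises; is a registered nonprofit (not: is a franchise of a national chain) → Standard Registration not required.
Sec. 17-10. is a registered nonprofit; does not serve food to the public → Annual Registration not required.
Sec. 17-11. is a mobile business with no fixed premises (not: operates from an industrially zoned site) → Compliance License not required.

Annual Certificate, Compliance Permit, Municipal Certificate, Regulatory Certificate, Standard Certificate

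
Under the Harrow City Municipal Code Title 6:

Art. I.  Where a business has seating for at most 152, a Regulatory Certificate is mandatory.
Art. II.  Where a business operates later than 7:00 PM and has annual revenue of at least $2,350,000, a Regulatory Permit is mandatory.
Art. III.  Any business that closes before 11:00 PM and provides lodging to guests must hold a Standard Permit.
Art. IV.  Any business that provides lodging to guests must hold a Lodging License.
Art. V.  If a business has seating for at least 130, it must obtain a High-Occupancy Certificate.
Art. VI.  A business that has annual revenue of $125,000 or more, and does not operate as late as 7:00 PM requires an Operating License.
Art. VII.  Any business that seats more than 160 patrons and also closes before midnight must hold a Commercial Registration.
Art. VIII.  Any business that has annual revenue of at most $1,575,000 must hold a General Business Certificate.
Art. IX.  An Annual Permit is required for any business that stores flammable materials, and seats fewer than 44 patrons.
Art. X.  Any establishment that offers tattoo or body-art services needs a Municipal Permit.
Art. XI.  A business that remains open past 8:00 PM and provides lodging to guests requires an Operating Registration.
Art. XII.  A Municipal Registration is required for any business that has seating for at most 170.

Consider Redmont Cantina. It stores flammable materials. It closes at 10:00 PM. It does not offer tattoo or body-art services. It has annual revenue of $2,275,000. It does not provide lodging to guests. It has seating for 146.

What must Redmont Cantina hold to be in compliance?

Art. I. seating 146 ≤ 152 → Regulatory Certificate required.
Art. II. closes 10:00 PM, after 7:00 PM; revenue $2,275,000 < $2,350,000 → Regulatory Permit not required.
Art. III. closes 10:00 PM, at/before 11:00 PM; does not provide lodging to guests → Standard Permit not required.
Art. IV. does not provide lodging to guests → Lodging License not required.
Art. V. seating 146 ≥ 130 → High-Occupancy Certificate required.
Art. VI. revenue $2,275,000 ≥ $125,000; closes 10:00 PM, after 7:00 PM → Operating License not required.
Art. VII. seating 146 ≤ 160; closes 10:00 PM, at/before midnight → Commercial Registration not required.
Art. VIII. revenue $2,275,000 > $1,575,000 → General Business Certificate not required.
Art. IX. stores flammable materials; seating 146 ≥ 44 → Annual Permit not required.
Art. X. does not offer tattoo or body-art services → Municipal Permit not required.
Art. XI. closes 10:00 PM, after 8:00 PM; does not provide lodging to guests → Operating Registration not required.
Art. XII. seating 146 ≤ 170 → Municipal Registration required.

High-Occupancy Certificate, Municipal Registration, Regulatory Certificate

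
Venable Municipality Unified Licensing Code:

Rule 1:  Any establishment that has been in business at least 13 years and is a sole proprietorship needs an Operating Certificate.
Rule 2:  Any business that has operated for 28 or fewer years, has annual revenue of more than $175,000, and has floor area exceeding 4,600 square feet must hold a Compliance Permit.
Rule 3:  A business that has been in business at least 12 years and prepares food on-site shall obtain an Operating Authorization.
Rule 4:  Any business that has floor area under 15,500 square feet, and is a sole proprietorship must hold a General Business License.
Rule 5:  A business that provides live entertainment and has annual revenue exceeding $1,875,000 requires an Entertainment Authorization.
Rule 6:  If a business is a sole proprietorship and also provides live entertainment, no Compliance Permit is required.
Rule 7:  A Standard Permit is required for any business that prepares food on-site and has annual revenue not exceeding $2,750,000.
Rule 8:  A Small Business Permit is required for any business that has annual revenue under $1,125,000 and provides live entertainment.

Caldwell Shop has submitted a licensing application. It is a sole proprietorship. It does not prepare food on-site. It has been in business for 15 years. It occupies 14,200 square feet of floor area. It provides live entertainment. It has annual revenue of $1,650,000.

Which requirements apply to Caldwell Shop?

Rule 1: years in business 15 ≥ 13; is a sole proprietorship → Operating Certificate required.
Rule 2: years in business 15 ≤ 28; revenue $1,650,000 > $175,000; floor area 14,200 square feet > 4,600 square feet → Compliance Permit required.
Rule 3: years in business 15 ≥ 12; does not prepare food on-site → Operating Authorization not required.
Rule 4: floor area 14,200 square feet < 15,500 square feet; is a sole proprietorship → General Business License required.
Rule 5: provides live entertainment; revenue $1,650,000 ≤ $1,875,000 → Entertainment Authorization not required.
Rule 6: is a sole proprietorship; provides live entertainment → exempt from Compliance Permit.
Rule 7: does not prepare food on-site; revenue $1,650,000 ≤ $2,750,000 → Standard Permit not required.
Rule 8: revenue $1,650,000 ≥ $1,125,000; provides live entertainment → Small Business Permit not required.

General Business License, Operating Certificate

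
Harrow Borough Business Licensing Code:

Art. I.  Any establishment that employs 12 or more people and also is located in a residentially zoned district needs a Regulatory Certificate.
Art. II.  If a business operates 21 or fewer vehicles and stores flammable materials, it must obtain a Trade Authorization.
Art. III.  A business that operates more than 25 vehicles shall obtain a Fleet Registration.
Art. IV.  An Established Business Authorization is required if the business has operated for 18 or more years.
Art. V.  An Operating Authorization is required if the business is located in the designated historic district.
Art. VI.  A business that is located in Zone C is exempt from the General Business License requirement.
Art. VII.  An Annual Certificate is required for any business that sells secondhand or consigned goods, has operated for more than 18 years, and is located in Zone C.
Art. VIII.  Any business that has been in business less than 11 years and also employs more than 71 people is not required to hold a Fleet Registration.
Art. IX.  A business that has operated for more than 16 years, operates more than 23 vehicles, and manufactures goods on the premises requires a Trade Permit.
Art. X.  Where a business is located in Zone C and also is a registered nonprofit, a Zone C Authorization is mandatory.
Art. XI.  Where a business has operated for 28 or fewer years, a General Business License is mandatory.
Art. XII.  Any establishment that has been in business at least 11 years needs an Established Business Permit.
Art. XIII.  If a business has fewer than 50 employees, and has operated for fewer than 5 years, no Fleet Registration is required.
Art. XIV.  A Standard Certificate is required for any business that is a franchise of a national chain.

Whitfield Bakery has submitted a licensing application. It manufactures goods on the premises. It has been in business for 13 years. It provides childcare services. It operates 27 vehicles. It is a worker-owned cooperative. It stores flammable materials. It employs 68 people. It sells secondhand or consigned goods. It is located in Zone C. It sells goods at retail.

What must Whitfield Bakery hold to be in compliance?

Art. I. employees 68 ≥ 12; is located in Zone C (not: is located in a residentially zoned district) → Regulatory Certificate not required.
Art. II. vehicles 27 > 21; stores flammable materials → Trade Authorization not required.
Art. III. vehicles 27 > 25 → Fleet Registration required.
Art. IV. years in business 13 < 18 → Established Business Authorization not required.
Art. V. is located in Zone C (not: is located in the designated historic district) → Operating Authorization not required.
Art. VI. is located in Zone C → exempt from General Business License.
Art. VII. sells secondhand or consigned goods; years in business 13 ≤ 18; is located in Zone C → Annual Certificate not required.
Art. VIII. years in business 13 ≥ 11; employees 68 ≤ 71 → Fleet Registration exemption does not apply.
Art. IX. years in business 13 ≤ 16; vehicles 27 > 23; manufactures goods on the premises → Trade Permit not required.
Art. X. is located in Zone C; is a worker-owned cooperative (not: is a registered nonprofit) → Zone C Authorization not required.
Art. XI. years in business 13 ≤ 28 → General Business License required.
Art. XII. years in business 13 ≥ 11 → Established Business Permit required.
Art. XIII. employees 68 ≥ 50; years in business 13 ≥ 5 → Fleet Registration exemption does not apply.
Art. XIV. is a worker-owned cooperative (not: is a franchise of a national chain) → Standard Certificate not required.

Established Business Permit, Fleet Registration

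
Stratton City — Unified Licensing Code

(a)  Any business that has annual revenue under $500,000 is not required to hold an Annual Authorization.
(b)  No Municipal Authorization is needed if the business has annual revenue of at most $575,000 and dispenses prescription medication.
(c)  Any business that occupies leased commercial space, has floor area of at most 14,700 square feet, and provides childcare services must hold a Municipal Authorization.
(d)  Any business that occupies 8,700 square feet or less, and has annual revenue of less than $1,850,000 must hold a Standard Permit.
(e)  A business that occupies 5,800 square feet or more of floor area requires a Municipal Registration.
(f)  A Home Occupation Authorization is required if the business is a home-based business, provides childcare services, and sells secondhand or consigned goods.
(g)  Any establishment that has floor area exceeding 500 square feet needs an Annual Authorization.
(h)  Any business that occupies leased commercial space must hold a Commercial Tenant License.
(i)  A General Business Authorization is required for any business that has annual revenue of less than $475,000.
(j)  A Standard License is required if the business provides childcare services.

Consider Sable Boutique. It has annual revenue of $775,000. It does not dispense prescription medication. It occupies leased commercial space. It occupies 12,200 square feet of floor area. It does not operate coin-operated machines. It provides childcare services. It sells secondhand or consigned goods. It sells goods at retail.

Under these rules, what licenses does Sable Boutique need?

(a) revenue $775,000 ≥ $500,000 → Annual Authorization exemption does not apply.
(b) revenue $775,000 > $575,000; does not dispense prescription medication → Municipal Authorization exemption does not apply.
(c) occupies leased commercial space; floor area 12,200 square feet ≤ 14,700 square feet; provides childcare services → Municipal Authorization required.
(d) floor area 12,200 square feet > 8,700 square feet; revenue $775,000 < $1,850,000 → Standard Permit not required.
(e) floor area 12,200 square feet ≥ 5,800 square feet → Municipal Registration required.
(f) occupies leased commercial space (not: is a home-based business); provides childcare services; sells secondhand or consigned goods → Home Occupation Authorization not required.
(g) floor area 12,200 square feet > 500 square feet → Annual Authorization required.
(h) occupies leased commercial space → Commercial Tenant License required.
(i) revenue $775,000 ≥ $475,000 → General Business Authorization not required.
(j) provides childcare services → Standard License required.

Annual Authorization, Commercial Tenant License, Municipal Authorization, Municipal Registration, Standard License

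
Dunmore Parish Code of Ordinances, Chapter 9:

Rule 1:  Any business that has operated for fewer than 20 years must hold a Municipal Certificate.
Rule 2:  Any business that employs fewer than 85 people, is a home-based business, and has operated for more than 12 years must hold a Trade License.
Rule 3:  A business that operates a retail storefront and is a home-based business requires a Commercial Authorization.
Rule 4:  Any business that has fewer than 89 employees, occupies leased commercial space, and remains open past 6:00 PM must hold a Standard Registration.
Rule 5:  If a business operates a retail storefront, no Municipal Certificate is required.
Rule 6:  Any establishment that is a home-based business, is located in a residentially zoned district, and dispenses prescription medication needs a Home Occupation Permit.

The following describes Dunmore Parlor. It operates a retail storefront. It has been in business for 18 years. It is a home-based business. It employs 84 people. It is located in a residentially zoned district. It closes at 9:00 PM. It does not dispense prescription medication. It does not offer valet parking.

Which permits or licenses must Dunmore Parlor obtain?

Commercial Authorization, Trade License

Rule 1: years in business 18 < 20 → Municipal Certificate required.
Rule 2: employees 84 < 85; is a home-based business; years in business 18 > 12 → Trade License required.
Rule 3: operates a retail storefront; is a home-based business → Commercial Authorization required.
Rule 4: employees 84 < 89; is a home-based business (not: occupies leased commercial space); closes 9:00 PM, after 6:00 PM → Standard Registration not required.
Rule 5: operates a retail storefront → exempt from Municipal Certificate.
Rule 6: is a home-based business; is located in a residentially zoned district; does not dispense prescription medication → Home Occupation Permit not required.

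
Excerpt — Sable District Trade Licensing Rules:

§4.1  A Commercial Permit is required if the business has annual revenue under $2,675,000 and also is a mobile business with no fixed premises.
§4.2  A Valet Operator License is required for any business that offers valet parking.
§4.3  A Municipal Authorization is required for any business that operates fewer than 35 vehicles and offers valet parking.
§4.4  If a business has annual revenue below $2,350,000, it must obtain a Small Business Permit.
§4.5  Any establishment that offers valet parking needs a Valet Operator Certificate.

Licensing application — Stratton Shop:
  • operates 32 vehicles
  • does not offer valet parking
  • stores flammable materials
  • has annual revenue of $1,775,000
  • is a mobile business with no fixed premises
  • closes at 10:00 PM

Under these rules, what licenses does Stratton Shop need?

§4.1 revenue $1,775,000 < $2,675,000; is a mobile business with no fixed premises → Commercial Permit required.
§4.2 does not offer valet parking → Valet Operator License not required.
§4.3 vehicles 32 < 35; does not offer valet parking → Municipal Authorization not required.
§4.4 revenue $1,775,000 < $2,350,000 → Small Business Permit required.
§4.5 does not offer valet parking → Valet Operator Certificate not required.

Commercial Permit, Small Business Permit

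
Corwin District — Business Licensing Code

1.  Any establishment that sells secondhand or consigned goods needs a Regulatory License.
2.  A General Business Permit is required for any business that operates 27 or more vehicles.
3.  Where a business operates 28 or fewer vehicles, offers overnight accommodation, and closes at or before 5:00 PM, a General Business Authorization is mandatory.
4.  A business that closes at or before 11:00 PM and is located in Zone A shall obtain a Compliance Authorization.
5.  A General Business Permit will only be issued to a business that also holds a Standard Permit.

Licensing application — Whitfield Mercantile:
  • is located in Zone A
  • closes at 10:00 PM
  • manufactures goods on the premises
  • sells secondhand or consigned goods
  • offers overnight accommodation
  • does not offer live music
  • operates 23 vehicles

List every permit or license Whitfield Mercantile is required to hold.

1. sells secondhand or consigned goods → Regulatory License required.
2. vehicles 23 < 27 → General Business Permit not required.
3. vehicles 23 ≤ 28; offers overnight accommodation; closes 10:00 PM, after 5:00 PM → General Business Authorization not required.
4. closes 10:00 PM, at/before 11:00 PM; is located in Zone A → Compliance Authorization required.
5. General Business Permit is not required → no effect.

Compliance Authorization, Regulatory License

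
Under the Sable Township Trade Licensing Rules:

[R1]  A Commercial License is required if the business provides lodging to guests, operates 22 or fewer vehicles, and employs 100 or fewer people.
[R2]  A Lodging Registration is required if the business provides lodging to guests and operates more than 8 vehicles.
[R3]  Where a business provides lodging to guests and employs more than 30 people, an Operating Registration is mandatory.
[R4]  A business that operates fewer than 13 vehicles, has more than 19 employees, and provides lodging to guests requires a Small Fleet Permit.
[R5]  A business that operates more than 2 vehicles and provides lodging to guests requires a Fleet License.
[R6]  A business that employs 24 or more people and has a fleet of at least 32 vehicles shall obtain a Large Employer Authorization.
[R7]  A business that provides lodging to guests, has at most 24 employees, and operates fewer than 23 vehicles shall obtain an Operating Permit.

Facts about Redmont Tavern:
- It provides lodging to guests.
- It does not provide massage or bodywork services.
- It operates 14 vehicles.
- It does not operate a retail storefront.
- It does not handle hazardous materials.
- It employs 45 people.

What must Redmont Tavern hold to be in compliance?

Commercial License, Fleet License, Lodging Registration, Operating Registration

[R1] provides lodging to guests; vehicles 14 ≤ 22; employees 45 ≤ 100 → Commercial License required.
[R2] provides lodging to guests; vehicles 14 > 8 → Lodging Registration required.
[R3] provides lodging to guests; employees 45 > 30 → Operating Registration required.
[R4] vehicles 14 ≥ 13; employees 45 > 19; provides lodging to guests → Small Fleet Permit not required.
[R5] vehicles 14 > 2; provides lodging to guests → Fleet License required.
[R6] employees 45 ≥ 24; vehicles 14 < 32 → Large Employer Authorization not required.
[R7] provides lodging to guests; employees 45 > 24; vehicles 14 < 23 → Operating Permit not required.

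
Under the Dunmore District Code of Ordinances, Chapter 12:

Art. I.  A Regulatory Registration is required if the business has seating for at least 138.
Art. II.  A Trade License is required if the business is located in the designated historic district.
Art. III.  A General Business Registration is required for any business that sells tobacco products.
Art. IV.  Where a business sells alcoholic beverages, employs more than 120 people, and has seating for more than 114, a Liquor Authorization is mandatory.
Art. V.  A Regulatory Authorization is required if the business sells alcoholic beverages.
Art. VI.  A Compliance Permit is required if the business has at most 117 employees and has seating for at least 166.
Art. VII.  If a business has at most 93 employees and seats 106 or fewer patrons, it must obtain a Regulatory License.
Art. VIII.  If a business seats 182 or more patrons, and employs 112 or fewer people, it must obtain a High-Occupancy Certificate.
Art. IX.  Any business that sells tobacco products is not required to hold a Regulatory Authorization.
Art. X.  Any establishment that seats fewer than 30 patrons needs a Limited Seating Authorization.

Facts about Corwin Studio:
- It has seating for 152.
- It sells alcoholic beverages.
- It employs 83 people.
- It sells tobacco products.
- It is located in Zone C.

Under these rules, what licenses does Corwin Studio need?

General Business Registration, Regulatory Registration

Art. I. seating 152 ≥ 138 → Regulatory Registration required.
Art. II. is located in Zone C (not: is located in the designated historic district) → Trade License not required.
Art. III. sells tobacco products → General Business Registration required.
Art. IV. sells alcoholic beverages; employees 83 ≤ 120; seating 152 > 114 → Liquor Authorization not required.
Art. V. sells alcoholic beverages → Regulatory Authorization required.
Art. VI. employees 83 ≤ 117; seating 152 < 166 → Compliance Permit not required.
Art. VII. employees 83 ≤ 93; seating 152 > 106 → Regulatory License not required.
Art. VIII. seating 152 < 182; employees 83 ≤ 112 → High-Occupancy Certificate not required.
Art. IX. sells tobacco products → exempt from Regulatory Authorization.
Art. X. seating 152 ≥ 30 → Limited Seating Authorization not required.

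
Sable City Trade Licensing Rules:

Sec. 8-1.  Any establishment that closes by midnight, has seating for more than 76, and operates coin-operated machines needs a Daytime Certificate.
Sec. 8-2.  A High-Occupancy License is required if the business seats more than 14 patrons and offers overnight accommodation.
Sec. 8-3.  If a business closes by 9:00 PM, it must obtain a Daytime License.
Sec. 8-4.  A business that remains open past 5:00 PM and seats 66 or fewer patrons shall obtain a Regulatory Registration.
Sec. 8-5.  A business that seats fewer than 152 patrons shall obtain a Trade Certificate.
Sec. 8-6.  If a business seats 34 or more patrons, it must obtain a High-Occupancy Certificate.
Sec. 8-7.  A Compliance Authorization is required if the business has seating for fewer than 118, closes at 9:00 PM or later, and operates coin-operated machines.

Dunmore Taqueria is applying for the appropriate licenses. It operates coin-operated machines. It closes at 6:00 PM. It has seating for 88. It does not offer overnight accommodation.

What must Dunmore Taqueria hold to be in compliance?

Daytime Certificate, Daytime License, High-Occupancy Certificate, Trade Certificate

Sec. 8-1. closes 6:00 PM, at/before midnight; seating 88 > 76; operates coin-operated machines → Daytime Certificate required.
Sec. 8-2. seating 88 > 14; does not offer overnight accommodation → High-Occupancy License not required.
Sec. 8-3. closes 6:00 PM, at/before 9:00 PM → Daytime License required.
Sec. 8-4. closes 6:00 PM, after 5:00 PM; seating 88 > 66 → Regulatory Registration not required.
Sec. 8-5. seating 88 < 152 → Trade Certificate required.
Sec. 8-6. seating 88 ≥ 34 → High-Occupancy Certificate required.
Sec. 8-7. seating 88 < 118; closes 6:00 PM, at/before 9:00 PM; operates coin-operated machines → Compliance Authorization not required.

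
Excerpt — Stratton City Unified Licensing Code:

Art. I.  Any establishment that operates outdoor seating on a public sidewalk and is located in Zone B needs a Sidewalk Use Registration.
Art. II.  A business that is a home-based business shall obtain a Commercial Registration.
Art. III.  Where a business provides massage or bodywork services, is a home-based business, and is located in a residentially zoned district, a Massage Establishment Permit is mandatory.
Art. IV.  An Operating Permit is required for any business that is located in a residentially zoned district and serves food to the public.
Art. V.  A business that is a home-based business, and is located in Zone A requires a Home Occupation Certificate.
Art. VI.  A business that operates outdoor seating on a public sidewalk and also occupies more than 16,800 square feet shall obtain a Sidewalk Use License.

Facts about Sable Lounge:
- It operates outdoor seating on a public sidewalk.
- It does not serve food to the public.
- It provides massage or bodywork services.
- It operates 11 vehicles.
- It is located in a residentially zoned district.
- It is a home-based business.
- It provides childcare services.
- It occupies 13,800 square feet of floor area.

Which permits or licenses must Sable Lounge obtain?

Art. I. operates outdoor seating on a public sidewalk; is located in a residentially zoned district (not: is located in Zone B) → Sidewalk Use Registration not required.
Art. II. is a home-based business → Commercial Registration required.
Art. III. provides massage or bodywork services; is a home-based business; is located in a residentially zoned district → Massage Establishment Permit required.
Art. IV. is located in a residentially zoned district; does not serve food to the public → Operating Permit not required.
Art. V. is a home-based business; is located in a residentially zoned district (not: is located in Zone A) → Home Occupation Certificate not required.
Art. VI. operates outdoor seating on a public sidewalk; floor area 13,800 square feet ≤ 16,800 square feet → Sidewalk Use License not required.

Commercial Registration, Massage Establishment Permit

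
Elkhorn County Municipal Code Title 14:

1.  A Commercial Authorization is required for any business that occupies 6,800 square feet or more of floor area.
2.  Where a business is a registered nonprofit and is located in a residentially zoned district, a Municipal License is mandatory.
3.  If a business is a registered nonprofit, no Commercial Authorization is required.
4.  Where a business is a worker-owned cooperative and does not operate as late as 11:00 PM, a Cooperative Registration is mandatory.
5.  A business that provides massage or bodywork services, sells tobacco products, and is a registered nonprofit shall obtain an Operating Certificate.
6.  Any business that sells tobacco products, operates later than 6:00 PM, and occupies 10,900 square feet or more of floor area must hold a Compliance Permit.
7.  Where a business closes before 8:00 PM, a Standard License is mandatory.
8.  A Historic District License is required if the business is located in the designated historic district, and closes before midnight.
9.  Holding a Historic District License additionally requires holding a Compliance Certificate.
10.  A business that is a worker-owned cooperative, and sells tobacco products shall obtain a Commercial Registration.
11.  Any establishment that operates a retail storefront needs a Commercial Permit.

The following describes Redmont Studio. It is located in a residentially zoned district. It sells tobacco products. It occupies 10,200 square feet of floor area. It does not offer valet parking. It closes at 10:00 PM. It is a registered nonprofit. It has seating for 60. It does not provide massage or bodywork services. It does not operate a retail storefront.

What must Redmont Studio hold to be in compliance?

Municipal License

1. floor area 10,200 square feet ≥ 6,800 square feet → Commercial Authorization required.
2. is a registered nonprofit; is located in a residentially zoned district → Municipal License required.
3. is a registered nonprofit → exempt from Commercial Authorization.
4. is a registered nonprofit (not: is a worker-owned cooperative); closes 10:00 PM, at/before 11:00 PM → Cooperative Registration not required.
5. does not provide massage or bodywork services; sells tobacco products; is a registered nonprofit → Operating Certificate not required.
6. sells tobacco products; closes 10:00 PM, after 6:00 PM; floor area 10,200 square feet < 10,900 square feet → Compliance Permit not required.
7. closes 10:00 PM, after 8:00 PM → Standard License not required.
8. is located in a residentially zoned district (not: is located in the designated historic district); closes 10:00 PM, at/before midnight → Historic District License not required.
9. Historic District License is not required → no effect.
10. is a registered nonprofit (not: is a worker-owned cooperative); sells tobacco products → Commercial Registration not required.
11. does not operate a retail storefront → Commercial Permit not required.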